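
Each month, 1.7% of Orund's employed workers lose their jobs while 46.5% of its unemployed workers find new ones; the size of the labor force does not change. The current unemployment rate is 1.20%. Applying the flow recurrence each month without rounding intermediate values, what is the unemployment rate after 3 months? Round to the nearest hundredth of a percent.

With a fixed labor force, u_{t+1} = u_t + s·(1−u_t) − f·u_t = u_t·(1−s−f) + s.
Here 1−s−f = 0.518 and s = 0.017.
u_1 = 0.012000 × 0.518 + 0.017 = 0.023216.
u_2 = 0.023216 × 0.518 + 0.017 = 0.029026.
u_3 = 0.029026 × 0.518 + 0.017 = 0.032035.

Unemployment rate after three months ≈ 3.20%.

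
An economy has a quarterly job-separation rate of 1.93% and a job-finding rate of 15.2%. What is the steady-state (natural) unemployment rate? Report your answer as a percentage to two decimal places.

Steady-state unemployment rate ≈ 11.27%.

At steady state the flows balance: s·E = f·U, so U/(E+U) = s/(s+f).
u* = 1.93 / (1.93 + 15.2) = 1.93 / 17.13 = 11.27%.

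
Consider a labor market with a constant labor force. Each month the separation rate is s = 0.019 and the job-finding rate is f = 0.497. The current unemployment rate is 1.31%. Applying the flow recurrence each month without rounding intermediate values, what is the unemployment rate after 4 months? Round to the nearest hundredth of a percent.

Unemployment rate after four months ≈ 3.55%.

With a fixed labor force, u_{t+1} = u_t + s·(1−u_t) − f·u_t = u_t·(1−s−f) + s.
Here 1−s−f = 0.484 and s = 0.019.
u_1 = 0.013100 × 0.484 + 0.019 = 0.025340.
u_2 = 0.025340 × 0.484 + 0.019 = 0.031265.
u_3 = 0.031265 × 0.484 + 0.019 = 0.034132.
u_4 = 0.034132 × 0.484 + 0.019 = 0.035520.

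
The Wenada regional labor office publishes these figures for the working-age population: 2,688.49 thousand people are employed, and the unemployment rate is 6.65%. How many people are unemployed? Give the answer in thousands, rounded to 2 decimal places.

Let U be the number unemployed. The labor force is E + U, and U/(E+U) = 0.0665.
So U = 0.0665 × 2,688.49 / (1 − 0.0665) = 178.7846 / 0.9335 ≈ 191.52 thousand.

About 191.52 thousand are unemployed.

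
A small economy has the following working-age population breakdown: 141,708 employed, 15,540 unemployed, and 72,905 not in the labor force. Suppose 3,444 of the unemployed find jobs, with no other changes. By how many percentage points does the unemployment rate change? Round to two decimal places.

Initially, labor force = 141,708 + 15,540 = 157,248, so u = 15,540/157,248 = 9.88%.
After the change, unemployed falls and employed rises by 3,444; labor force unchanged → E = 145,152, U = 12,096, labor force = 157,248.
New unemployment rate = 12,096 / 157,248 = 7.69%.
Change = 7.69% − 9.88% = −2.19 percentage points.

The unemployment rate changes by −2.19 percentage points.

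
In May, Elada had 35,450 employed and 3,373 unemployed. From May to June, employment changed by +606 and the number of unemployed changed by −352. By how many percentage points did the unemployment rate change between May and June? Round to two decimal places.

The unemployment rate changed by −0.96 percentage points.

May: labor force = 35,450 + 3,373 = 38,823; u = 3,373/38,823 = 8.69%.
June: labor force = 36,056 + 3,021 = 39,077; u = 3,021/39,077 = 7.73%.
Change = 7.73% − 8.69% = −0.96 pp.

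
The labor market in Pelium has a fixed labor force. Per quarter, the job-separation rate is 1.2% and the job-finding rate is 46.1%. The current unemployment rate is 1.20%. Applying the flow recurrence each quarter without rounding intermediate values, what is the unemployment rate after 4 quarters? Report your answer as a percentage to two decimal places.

Unemployment rate after four quarters ≈ 2.43%.

With a fixed labor force, u_{t+1} = u_t + s·(1−u_t) − f·u_t = u_t·(1−s−f) + s.
Here 1−s−f = 0.527 and s = 0.012.
u_1 = 0.012000 × 0.527 + 0.012 = 0.018324.
u_2 = 0.018324 × 0.527 + 0.012 = 0.021657.
u_3 = 0.021657 × 0.527 + 0.012 = 0.023413.
u_4 = 0.023413 × 0.527 + 0.012 = 0.024339.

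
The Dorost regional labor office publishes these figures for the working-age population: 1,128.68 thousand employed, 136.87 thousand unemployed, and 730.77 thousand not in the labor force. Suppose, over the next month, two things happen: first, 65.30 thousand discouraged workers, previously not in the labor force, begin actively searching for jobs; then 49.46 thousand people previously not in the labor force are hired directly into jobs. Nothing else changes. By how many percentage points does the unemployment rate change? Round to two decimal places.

Initially, labor force = 1,128.68 + 136.87 = 1,265.55 thousand, so u = 136.87/1,265.55 = 10.82%.
After the first change, unemployed and labor force both rise by 65.30 → E = 1,128.68, U = 202.17, labor force = 1,330.85 thousand.
After the second change, employed and labor force both rise by 49.46; unemployed unchanged → E = 1,178.14, U = 202.17, labor force = 1,380.31 thousand.
New unemployment rate = 202.17 / 1,380.31 = 14.65%.
Change = 14.65% − 10.82% = +3.83 percentage points.

The unemployment rate changes by +3.83 percentage points.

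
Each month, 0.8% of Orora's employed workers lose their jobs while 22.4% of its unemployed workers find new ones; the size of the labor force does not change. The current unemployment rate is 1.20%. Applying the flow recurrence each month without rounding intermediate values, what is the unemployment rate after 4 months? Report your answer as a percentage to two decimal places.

With a fixed labor force, u_{t+1} = u_t + s·(1−u_t) − f·u_t = u_t·(1−s−f) + s.
Here 1−s−f = 0.768 and s = 0.008.
u_1 = 0.012000 × 0.768 + 0.008 = 0.017216.
u_2 = 0.017216 × 0.768 + 0.008 = 0.021222.
u_3 = 0.021222 × 0.768 + 0.008 = 0.024298.
u_4 = 0.024298 × 0.768 + 0.008 = 0.026661.

Unemployment rate after four months ≈ 2.67%.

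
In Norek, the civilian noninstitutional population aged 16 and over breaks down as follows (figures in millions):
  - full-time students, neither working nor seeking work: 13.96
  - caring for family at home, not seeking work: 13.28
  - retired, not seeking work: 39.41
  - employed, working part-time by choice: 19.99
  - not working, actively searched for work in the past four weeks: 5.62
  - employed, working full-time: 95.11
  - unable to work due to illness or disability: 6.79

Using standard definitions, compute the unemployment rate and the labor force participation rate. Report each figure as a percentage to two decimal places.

Employed = 19.99 + 95.11 = 115.10 million.
Unemployed = 5.62 million.
Labor force = 115.10 + 5.62 = 120.72 million.
Not in labor force = 13.96 + 13.28 + 39.41 + 6.79 = 73.44 million (those not working and not actively searching are outside the labor force).
Civilian working-age population = 120.72 + 73.44 = 194.16 million.
Unemployment rate = 5.62 / 120.72 = 4.66%.
Labor force participation rate = 120.72 / 194.16 = 62.18%.

Unemployment rate ≈ 4.66%; labor force participation rate ≈ 62.18%.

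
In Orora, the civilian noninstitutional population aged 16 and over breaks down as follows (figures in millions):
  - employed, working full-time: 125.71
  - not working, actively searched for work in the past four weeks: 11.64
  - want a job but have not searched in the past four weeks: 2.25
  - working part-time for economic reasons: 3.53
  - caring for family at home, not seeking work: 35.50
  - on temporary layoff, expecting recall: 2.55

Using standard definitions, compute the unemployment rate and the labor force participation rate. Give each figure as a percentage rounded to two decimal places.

Unemployment rate ≈ 9.89%; labor force participation rate ≈ 79.16%.

Employed = 125.71 + 3.53 = 129.24 million (anyone who worked, including part-time for economic reasons, counts as employed).
Unemployed = 11.64 + 2.55 = 14.19 million (jobless and actively searching, or on temporary layoff).
Labor force = 129.24 + 14.19 = 143.43 million.
Not in labor force = 2.25 + 35.50 = 37.75 million (those not working and not actively searching are outside the labor force — including those who want a job but have given up searching).
Civilian working-age population = 143.43 + 37.75 = 181.18 million.
Unemployment rate = 14.19 / 143.43 = 9.89%.
Labor force participation rate = 143.43 / 181.18 = 79.16%.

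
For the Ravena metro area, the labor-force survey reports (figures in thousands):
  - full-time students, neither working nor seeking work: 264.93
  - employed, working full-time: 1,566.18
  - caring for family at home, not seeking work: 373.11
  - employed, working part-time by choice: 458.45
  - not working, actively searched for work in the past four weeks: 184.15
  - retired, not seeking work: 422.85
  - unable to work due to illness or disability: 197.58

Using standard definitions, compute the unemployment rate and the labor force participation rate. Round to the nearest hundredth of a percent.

Employed = 1,566.18 + 458.45 = 2,024.63 thousand.
Unemployed = 184.15 thousand.
Labor force = 2,024.63 + 184.15 = 2,208.78 thousand.
Not in labor force = 264.93 + 373.11 + 422.85 + 197.58 = 1,258.47 thousand (those not working and not actively searching are outside the labor force).
Civilian working-age population = 2,208.78 + 1,258.47 = 3,467.25 thousand.
Unemployment rate = 184.15 / 2,208.78 = 8.34%.
Labor force participation rate = 2,208.78 / 3,467.25 = 63.70%.

Unemployment rate ≈ 8.34%; labor force participation rate ≈ 63.70%.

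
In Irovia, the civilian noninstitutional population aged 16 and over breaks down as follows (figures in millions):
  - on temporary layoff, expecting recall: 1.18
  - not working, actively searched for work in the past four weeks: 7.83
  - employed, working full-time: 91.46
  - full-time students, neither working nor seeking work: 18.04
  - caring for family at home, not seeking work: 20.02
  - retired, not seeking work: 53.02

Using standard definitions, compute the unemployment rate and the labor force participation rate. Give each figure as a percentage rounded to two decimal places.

Unemployment rate ≈ 8.97%; labor force participation rate ≈ 52.45%.

Employed = 91.46 million.
Unemployed = 1.18 + 7.83 = 9.01 million (jobless and actively searching, or on temporary layoff).
Labor force = 91.46 + 9.01 = 100.47 million.
Not in labor force = 18.04 + 20.02 + 53.02 = 91.08 million (those not working and not actively searching are outside the labor force).
Civilian working-age population = 100.47 + 91.08 = 191.55 million.
Unemployment rate = 9.01 / 100.47 = 8.97%.
Labor force participation rate = 100.47 / 191.55 = 52.45%.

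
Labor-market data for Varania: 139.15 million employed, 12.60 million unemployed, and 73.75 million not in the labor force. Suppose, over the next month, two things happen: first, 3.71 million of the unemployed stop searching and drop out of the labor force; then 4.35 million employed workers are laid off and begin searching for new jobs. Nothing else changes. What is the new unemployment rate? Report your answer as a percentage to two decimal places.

New unemployment rate ≈ 8.94%.

Initially, labor force = 139.15 + 12.60 = 151.75 million, so u = 12.60/151.75 = 8.30%.
After the first change, unemployed and labor force both fall by 3.71 → E = 139.15, U = 8.89, labor force = 148.04 million.
After the second change, employed falls and unemployed rises by 4.35; labor force unchanged → E = 134.80, U = 13.24, labor force = 148.04 million.
New unemployment rate = 13.24 / 148.04 = 8.94%.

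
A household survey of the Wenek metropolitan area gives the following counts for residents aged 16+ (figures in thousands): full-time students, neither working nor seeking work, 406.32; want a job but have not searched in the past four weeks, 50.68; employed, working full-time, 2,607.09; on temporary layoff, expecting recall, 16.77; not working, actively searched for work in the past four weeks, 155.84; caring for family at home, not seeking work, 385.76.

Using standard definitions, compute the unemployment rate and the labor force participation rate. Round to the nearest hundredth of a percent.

Unemployment rate ≈ 6.21%; labor force participation rate ≈ 76.74%.

Employed = 2,607.09 thousand.
Unemployed = 16.77 + 155.84 = 172.61 thousand (jobless and actively searching, or on temporary layoff).
Labor force = 2,607.09 + 172.61 = 2,779.70 thousand.
Not in labor force = 406.32 + 50.68 + 385.76 = 842.76 thousand (those not working and not actively searching are outside the labor force — including those who want a job but have given up searching).
Civilian working-age population = 2,779.70 + 842.76 = 3,622.46 thousand.
Unemployment rate = 172.61 / 2,779.70 = 6.21%.
Labor force participation rate = 2,779.70 / 3,622.46 = 76.74%.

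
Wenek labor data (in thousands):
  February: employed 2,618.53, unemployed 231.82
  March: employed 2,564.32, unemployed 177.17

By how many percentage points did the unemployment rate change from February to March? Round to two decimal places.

The unemployment rate changed by −1.67 percentage points.

February: labor force = 2,618.53 + 231.82 = 2,850.35; u = 231.82/2,850.35 = 8.13%.
March: labor force = 2,564.32 + 177.17 = 2,741.49; u = 177.17/2,741.49 = 6.46%.
Change = 6.46% − 8.13% = −1.67 pp.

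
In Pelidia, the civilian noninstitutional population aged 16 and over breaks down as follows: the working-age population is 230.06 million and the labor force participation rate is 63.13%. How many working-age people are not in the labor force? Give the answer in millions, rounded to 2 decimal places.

Share not in the labor force = 1 − 0.6313 = 0.3687.
Not in labor force = 0.3687 × 230.06 ≈ 84.82 million.

About 84.82 million are not in the labor force.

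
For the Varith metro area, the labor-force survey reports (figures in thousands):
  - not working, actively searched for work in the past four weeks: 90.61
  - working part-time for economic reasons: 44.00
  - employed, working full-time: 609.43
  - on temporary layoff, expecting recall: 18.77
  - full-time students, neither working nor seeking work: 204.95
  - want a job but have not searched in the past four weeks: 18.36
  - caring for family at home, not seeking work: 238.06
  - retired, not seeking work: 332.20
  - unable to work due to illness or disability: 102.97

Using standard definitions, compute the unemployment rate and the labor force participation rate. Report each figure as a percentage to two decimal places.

Employed = 44.00 + 609.43 = 653.43 thousand (anyone who worked, including part-time for economic reasons, counts as employed).
Unemployed = 90.61 + 18.77 = 109.38 thousand (jobless and actively searching, or on temporary layoff).
Labor force = 653.43 + 109.38 = 762.81 thousand.
Not in labor force = 204.95 + 18.36 + 238.06 + 332.20 + 102.97 = 896.54 thousand (those not working and not actively searching are outside the labor force — including those who want a job but have given up searching).
Civilian working-age population = 762.81 + 896.54 = 1,659.35 thousand.
Unemployment rate = 109.38 / 762.81 = 14.34%.
Labor force participation rate = 762.81 / 1,659.35 = 45.97%.

Unemployment rate ≈ 14.34%; labor force participation rate ≈ 45.97%.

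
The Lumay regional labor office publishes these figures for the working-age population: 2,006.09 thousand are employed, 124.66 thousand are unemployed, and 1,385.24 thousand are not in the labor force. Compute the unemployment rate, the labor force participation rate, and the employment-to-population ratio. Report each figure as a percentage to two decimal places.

Unemployment rate ≈ 5.85%; labor force participation rate ≈ 60.60%; employment-population ratio ≈ 57.06%.

Labor force = employed + unemployed = 2,006.09 + 124.66 = 2,130.75 thousand.
Working-age population = 2,130.75 + 1,385.24 = 3,515.99 thousand.
Unemployment rate = 124.66 / 2,130.75 = 5.85%.
Labor force participation rate = 2,130.75 / 3,515.99 = 60.60%.
Employment-population ratio = 2,006.09 / 3,515.99 = 57.06%.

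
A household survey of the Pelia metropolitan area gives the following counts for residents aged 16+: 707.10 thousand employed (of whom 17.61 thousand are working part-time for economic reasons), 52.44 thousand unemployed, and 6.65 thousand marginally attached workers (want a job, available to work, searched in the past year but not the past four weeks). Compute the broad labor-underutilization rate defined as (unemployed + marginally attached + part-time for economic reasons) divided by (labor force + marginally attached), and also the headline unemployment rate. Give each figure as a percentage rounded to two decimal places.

Labor force = 707.10 + 52.44 = 759.54 thousand.
Numerator = 52.44 + 6.65 + 17.61 = 76.70 thousand.
Denominator = 759.54 + 6.65 = 766.19 thousand.
Broad rate = 76.70 / 766.19 = 10.01%.
Headline unemployment rate = 52.44 / 759.54 = 6.90%.

Broad underutilization rate ≈ 10.01%; headline unemployment rate ≈ 6.90%.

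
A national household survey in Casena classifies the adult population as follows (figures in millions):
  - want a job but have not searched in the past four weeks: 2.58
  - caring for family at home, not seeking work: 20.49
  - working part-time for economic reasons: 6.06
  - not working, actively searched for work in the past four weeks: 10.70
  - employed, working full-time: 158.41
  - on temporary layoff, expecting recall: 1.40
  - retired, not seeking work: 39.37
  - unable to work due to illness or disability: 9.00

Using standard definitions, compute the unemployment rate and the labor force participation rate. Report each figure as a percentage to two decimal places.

Employed = 6.06 + 158.41 = 164.47 million (anyone who worked, including part-time for economic reasons, counts as employed).
Unemployed = 10.70 + 1.40 = 12.10 million (jobless and actively searching, or on temporary layoff).
Labor force = 164.47 + 12.10 = 176.57 million.
Not in labor force = 2.58 + 20.49 + 39.37 + 9.00 = 71.44 million (those not working and not actively searching are outside the labor force — including those who want a job but have given up searching).
Civilian working-age population = 176.57 + 71.44 = 248.01 million.
Unemployment rate = 12.10 / 176.57 = 6.85%.
Labor force participation rate = 176.57 / 248.01 = 71.19%.

Unemployment rate ≈ 6.85%; labor force participation rate ≈ 71.19%.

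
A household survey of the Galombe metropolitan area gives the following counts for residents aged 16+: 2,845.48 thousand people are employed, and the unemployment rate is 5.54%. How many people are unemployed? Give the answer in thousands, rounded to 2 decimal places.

About 166.89 thousand are unemployed.

Let U be the number unemployed. The labor force is E + U, and U/(E+U) = 0.0554.
So U = 0.0554 × 2,845.48 / (1 − 0.0554) = 157.6396 / 0.9446 ≈ 166.89 thousand.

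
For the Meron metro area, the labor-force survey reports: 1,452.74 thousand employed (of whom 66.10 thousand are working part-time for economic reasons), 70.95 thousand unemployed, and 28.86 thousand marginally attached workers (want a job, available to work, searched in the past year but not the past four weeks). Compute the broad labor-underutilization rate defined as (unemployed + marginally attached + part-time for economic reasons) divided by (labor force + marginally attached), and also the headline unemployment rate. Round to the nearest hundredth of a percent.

Labor force = 1,452.74 + 70.95 = 1,523.69 thousand.
Numerator = 70.95 + 28.86 + 66.10 = 165.91 thousand.
Denominator = 1,523.69 + 28.86 = 1,552.55 thousand.
Broad rate = 165.91 / 1,552.55 = 10.69%.
Headline unemployment rate = 70.95 / 1,523.69 = 4.66%.

Broad underutilization rate ≈ 10.69%; headline unemployment rate ≈ 4.66%.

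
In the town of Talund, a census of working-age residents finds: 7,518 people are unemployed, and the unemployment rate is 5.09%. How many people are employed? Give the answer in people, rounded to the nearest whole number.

Labor force = U / u = 7,518 / 0.0509 ≈ 147,701.
Employed = labor force − unemployed = 147,701 − 7,518 = 140,183.

About 140,183 are employed.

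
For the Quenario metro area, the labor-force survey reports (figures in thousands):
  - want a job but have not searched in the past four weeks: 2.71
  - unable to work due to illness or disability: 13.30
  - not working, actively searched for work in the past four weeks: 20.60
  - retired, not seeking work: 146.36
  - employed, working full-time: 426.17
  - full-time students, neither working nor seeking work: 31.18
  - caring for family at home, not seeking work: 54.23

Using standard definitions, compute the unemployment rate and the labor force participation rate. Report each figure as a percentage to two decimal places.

Unemployment rate ≈ 4.61%; labor force participation rate ≈ 64.33%.

Employed = 426.17 thousand.
Unemployed = 20.60 thousand.
Labor force = 426.17 + 20.60 = 446.77 thousand.
Not in labor force = 2.71 + 13.30 + 146.36 + 31.18 + 54.23 = 247.78 thousand (those not working and not actively searching are outside the labor force — including those who want a job but have given up searching).
Civilian working-age population = 446.77 + 247.78 = 694.55 thousand.
Unemployment rate = 20.60 / 446.77 = 4.61%.
Labor force participation rate = 446.77 / 694.55 = 64.33%.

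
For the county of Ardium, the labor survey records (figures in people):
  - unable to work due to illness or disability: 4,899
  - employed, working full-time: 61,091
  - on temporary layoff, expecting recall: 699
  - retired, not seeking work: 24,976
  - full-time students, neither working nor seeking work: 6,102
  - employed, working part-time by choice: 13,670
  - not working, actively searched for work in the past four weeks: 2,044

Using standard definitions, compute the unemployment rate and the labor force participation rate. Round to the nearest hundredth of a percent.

Employed = 61,091 + 13,670 = 74,761.
Unemployed = 699 + 2,044 = 2,743 (jobless and actively searching, or on temporary layoff).
Labor force = 74,761 + 2,743 = 77,504.
Not in labor force = 4,899 + 24,976 + 6,102 = 35,977 (those not working and not actively searching are outside the labor force).
Civilian working-age population = 77,504 + 35,977 = 113,481.
Unemployment rate = 2,743 / 77,504 = 3.54%.
Labor force participation rate = 77,504 / 113,481 = 68.30%.

Unemployment rate ≈ 3.54%; labor force participation rate ≈ 68.30%.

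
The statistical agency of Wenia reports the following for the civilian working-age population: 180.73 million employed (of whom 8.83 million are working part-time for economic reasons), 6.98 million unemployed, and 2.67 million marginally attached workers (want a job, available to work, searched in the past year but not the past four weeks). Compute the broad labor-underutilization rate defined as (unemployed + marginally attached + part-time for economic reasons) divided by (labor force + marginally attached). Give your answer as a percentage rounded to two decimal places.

Broad underutilization rate ≈ 9.71%.

Labor force = 180.73 + 6.98 = 187.71 million.
Numerator = 6.98 + 2.67 + 8.83 = 18.48 million.
Denominator = 187.71 + 2.67 = 190.38 million.
Broad rate = 18.48 / 190.38 = 9.71%.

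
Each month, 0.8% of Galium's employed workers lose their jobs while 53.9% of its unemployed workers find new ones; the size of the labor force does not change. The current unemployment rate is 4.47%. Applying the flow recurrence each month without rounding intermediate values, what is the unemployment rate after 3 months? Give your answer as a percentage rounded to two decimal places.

Unemployment rate after three months ≈ 1.74%.

With a fixed labor force, u_{t+1} = u_t + s·(1−u_t) − f·u_t = u_t·(1−s−f) + s.
Here 1−s−f = 0.453 and s = 0.008.
u_1 = 0.044700 × 0.453 + 0.008 = 0.028249.
u_2 = 0.028249 × 0.453 + 0.008 = 0.020797.
u_3 = 0.020797 × 0.453 + 0.008 = 0.017421.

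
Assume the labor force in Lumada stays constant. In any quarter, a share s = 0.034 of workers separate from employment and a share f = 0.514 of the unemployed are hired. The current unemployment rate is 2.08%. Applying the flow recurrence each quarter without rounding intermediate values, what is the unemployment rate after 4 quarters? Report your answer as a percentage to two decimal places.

With a fixed labor force, u_{t+1} = u_t + s·(1−u_t) − f·u_t = u_t·(1−s−f) + s.
Here 1−s−f = 0.452 and s = 0.034.
u_1 = 0.020800 × 0.452 + 0.034 = 0.043402.
u_2 = 0.043402 × 0.452 + 0.034 = 0.053618.
u_3 = 0.053618 × 0.452 + 0.034 = 0.058235.
u_4 = 0.058235 × 0.452 + 0.034 = 0.060322.

Unemployment rate after four quarters ≈ 6.03%.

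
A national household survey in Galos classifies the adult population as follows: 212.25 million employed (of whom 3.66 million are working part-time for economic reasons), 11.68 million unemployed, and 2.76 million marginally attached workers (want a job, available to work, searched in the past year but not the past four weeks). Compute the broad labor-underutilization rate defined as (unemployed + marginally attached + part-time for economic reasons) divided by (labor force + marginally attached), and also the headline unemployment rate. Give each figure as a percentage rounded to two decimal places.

Broad underutilization rate ≈ 7.98%; headline unemployment rate ≈ 5.22%.

Labor force = 212.25 + 11.68 = 223.93 million.
Numerator = 11.68 + 2.76 + 3.66 = 18.10 million.
Denominator = 223.93 + 2.76 = 226.69 million.
Broad rate = 18.10 / 226.69 = 7.98%.
Headline unemployment rate = 11.68 / 223.93 = 5.22%.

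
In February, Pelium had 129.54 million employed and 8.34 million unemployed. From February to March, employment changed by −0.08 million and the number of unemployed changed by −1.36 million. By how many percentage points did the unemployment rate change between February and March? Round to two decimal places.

The unemployment rate changed by −0.93 percentage points.

February: labor force = 129.54 + 8.34 = 137.88; u = 8.34/137.88 = 6.05%.
March: labor force = 129.46 + 6.98 = 136.44; u = 6.98/136.44 = 5.12%.
Change = 5.12% − 6.05% = −0.93 pp.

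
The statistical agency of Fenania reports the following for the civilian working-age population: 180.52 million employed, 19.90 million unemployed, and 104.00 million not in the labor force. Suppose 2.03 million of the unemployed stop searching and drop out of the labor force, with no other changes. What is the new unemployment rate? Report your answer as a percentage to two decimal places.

New unemployment rate ≈ 9.01%.

Initially, labor force = 180.52 + 19.90 = 200.42 million, so u = 19.90/200.42 = 9.93%.
After the change, unemployed and labor force both fall by 2.03 → E = 180.52, U = 17.87, labor force = 198.39 million.
New unemployment rate = 17.87 / 198.39 = 9.01%.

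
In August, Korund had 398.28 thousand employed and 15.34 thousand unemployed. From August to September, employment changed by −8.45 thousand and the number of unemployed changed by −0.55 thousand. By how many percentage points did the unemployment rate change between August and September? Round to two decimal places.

August: labor force = 398.28 + 15.34 = 413.62; u = 15.34/413.62 = 3.71%.
September: labor force = 389.83 + 14.79 = 404.62; u = 14.79/404.62 = 3.66%.
Change = 3.66% − 3.71% = −0.05 pp.

The unemployment rate changed by −0.05 percentage points.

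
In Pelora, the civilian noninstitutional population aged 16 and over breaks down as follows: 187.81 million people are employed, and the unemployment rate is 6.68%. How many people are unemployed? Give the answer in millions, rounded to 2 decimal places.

Let U be the number unemployed. The labor force is E + U, and U/(E+U) = 0.0668.
So U = 0.0668 × 187.81 / (1 − 0.0668) = 12.5457 / 0.9332 ≈ 13.44 million.

About 13.44 million are unemployed.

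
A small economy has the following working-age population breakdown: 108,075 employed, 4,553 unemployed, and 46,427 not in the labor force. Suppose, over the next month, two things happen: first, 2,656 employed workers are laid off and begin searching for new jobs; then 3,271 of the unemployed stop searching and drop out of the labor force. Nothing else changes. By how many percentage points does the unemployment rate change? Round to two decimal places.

Initially, labor force = 108,075 + 4,553 = 112,628, so u = 4,553/112,628 = 4.04%.
After the first change, employed falls and unemployed rises by 2,656; labor force unchanged → E = 105,419, U = 7,209, labor force = 112,628.
After the second change, unemployed and labor force both fall by 3,271 → E = 105,419, U = 3,938, labor force = 109,357.
New unemployment rate = 3,938 / 109,357 = 3.60%.
Change = 3.60% − 4.04% = −0.44 percentage points.

The unemployment rate changes by −0.44 percentage points.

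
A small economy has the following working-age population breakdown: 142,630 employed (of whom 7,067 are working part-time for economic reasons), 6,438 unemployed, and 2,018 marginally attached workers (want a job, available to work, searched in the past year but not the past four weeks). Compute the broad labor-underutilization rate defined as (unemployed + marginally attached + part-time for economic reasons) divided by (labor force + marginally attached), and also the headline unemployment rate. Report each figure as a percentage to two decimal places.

Broad underutilization rate ≈ 10.27%; headline unemployment rate ≈ 4.32%.

Labor force = 142,630 + 6,438 = 149,068.
Numerator = 6,438 + 2,018 + 7,067 = 15,523.
Denominator = 149,068 + 2,018 = 151,086.
Broad rate = 15,523 / 151,086 = 10.27%.
Headline unemployment rate = 6,438 / 149,068 = 4.32%.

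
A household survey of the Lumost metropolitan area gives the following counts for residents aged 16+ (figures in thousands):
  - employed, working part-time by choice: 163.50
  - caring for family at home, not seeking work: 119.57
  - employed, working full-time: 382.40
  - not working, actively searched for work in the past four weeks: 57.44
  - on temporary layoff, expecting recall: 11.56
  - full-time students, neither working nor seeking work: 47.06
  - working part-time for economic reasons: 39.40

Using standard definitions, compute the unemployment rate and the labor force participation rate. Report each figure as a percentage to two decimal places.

Employed = 163.50 + 382.40 + 39.40 = 585.30 thousand (anyone who worked, including part-time for economic reasons, counts as employed).
Unemployed = 57.44 + 11.56 = 69.00 thousand (jobless and actively searching, or on temporary layoff).
Labor force = 585.30 + 69.00 = 654.30 thousand.
Not in labor force = 119.57 + 47.06 = 166.63 thousand (those not working and not actively searching are outside the labor force).
Civilian working-age population = 654.30 + 166.63 = 820.93 thousand.
Unemployment rate = 69.00 / 654.30 = 10.55%.
Labor force participation rate = 654.30 / 820.93 = 79.70%.

Unemployment rate ≈ 10.55%; labor force participation rate ≈ 79.70%.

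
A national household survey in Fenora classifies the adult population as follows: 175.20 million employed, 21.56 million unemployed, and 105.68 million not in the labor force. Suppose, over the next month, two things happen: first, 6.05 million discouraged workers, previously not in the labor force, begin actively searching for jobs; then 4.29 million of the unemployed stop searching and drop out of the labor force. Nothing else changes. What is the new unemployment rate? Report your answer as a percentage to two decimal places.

New unemployment rate ≈ 11.75%.

Initially, labor force = 175.20 + 21.56 = 196.76 million, so u = 21.56/196.76 = 10.96%.
After the first change, unemployed and labor force both rise by 6.05 → E = 175.20, U = 27.61, labor force = 202.81 million.
After the second change, unemployed and labor force both fall by 4.29 → E = 175.20, U = 23.32, labor force = 198.52 million.
New unemployment rate = 23.32 / 198.52 = 11.75%.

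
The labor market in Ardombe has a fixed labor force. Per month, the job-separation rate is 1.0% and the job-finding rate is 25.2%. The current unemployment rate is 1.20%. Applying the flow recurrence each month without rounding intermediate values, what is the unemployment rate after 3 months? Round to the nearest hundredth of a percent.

With a fixed labor force, u_{t+1} = u_t + s·(1−u_t) − f·u_t = u_t·(1−s−f) + s.
Here 1−s−f = 0.738 and s = 0.010.
u_1 = 0.012000 × 0.738 + 0.010 = 0.018856.
u_2 = 0.018856 × 0.738 + 0.010 = 0.023916.
u_3 = 0.023916 × 0.738 + 0.010 = 0.027650.

Unemployment rate after three months ≈ 2.76%.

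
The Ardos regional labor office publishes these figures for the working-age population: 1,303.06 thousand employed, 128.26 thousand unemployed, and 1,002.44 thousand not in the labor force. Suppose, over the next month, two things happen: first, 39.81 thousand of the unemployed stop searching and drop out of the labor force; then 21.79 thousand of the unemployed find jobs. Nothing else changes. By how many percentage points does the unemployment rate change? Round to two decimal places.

The unemployment rate changes by −4.17 percentage points.

Initially, labor force = 1,303.06 + 128.26 = 1,431.32 thousand, so u = 128.26/1,431.32 = 8.96%.
After the first change, unemployed and labor force both fall by 39.81 → E = 1,303.06, U = 88.45, labor force = 1,391.51 thousand.
After the second change, unemployed falls and employed rises by 21.79; labor force unchanged → E = 1,324.85, U = 66.66, labor force = 1,391.51 thousand.
New unemployment rate = 66.66 / 1,391.51 = 4.79%.
Change = 4.79% − 8.96% = −4.17 percentage points.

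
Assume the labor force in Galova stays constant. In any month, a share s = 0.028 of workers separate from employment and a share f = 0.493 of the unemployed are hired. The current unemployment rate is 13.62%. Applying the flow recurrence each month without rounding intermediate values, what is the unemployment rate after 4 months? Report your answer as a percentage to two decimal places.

With a fixed labor force, u_{t+1} = u_t + s·(1−u_t) − f·u_t = u_t·(1−s−f) + s.
Here 1−s−f = 0.479 and s = 0.028.
u_1 = 0.136200 × 0.479 + 0.028 = 0.093240.
u_2 = 0.093240 × 0.479 + 0.028 = 0.072662.
u_3 = 0.072662 × 0.479 + 0.028 = 0.062805.
u_4 = 0.062805 × 0.479 + 0.028 = 0.058084.

Unemployment rate after four months ≈ 5.81%.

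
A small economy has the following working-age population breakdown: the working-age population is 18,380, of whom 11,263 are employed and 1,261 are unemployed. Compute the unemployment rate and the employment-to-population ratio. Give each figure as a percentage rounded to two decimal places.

Labor force = employed + unemployed = 11,263 + 1,261 = 12,524.
Unemployment rate = 1,261 / 12,524 = 10.07%.
Employment-population ratio = 11,263 / 18,380 = 61.28%.

Unemployment rate ≈ 10.07%; employment-population ratio ≈ 61.28%.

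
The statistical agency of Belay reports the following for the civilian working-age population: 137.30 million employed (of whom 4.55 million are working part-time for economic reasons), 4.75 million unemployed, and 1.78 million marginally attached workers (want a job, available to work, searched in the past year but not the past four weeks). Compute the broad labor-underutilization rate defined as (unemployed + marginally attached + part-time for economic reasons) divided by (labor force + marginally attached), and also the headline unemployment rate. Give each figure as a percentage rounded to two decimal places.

Broad underutilization rate ≈ 7.70%; headline unemployment rate ≈ 3.34%.

Labor force = 137.30 + 4.75 = 142.05 million.
Numerator = 4.75 + 1.78 + 4.55 = 11.08 million.
Denominator = 142.05 + 1.78 = 143.83 million.
Broad rate = 11.08 / 143.83 = 7.70%.
Headline unemployment rate = 4.75 / 142.05 = 3.34%.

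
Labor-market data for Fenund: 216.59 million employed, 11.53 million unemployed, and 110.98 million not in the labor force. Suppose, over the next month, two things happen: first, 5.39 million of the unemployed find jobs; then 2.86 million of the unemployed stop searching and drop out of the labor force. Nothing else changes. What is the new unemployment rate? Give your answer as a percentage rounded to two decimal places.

Initially, labor force = 216.59 + 11.53 = 228.12 million, so u = 11.53/228.12 = 5.05%.
After the first change, unemployed falls and employed rises by 5.39; labor force unchanged → E = 221.98, U = 6.14, labor force = 228.12 million.
After the second change, unemployed and labor force both fall by 2.86 → E = 221.98, U = 3.28, labor force = 225.26 million.
New unemployment rate = 3.28 / 225.26 = 1.46%.

New unemployment rate ≈ 1.46%.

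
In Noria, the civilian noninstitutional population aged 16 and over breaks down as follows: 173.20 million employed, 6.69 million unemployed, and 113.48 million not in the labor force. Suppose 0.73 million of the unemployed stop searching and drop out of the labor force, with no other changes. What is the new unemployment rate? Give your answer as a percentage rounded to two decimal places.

New unemployment rate ≈ 3.33%.

Initially, labor force = 173.20 + 6.69 = 179.89 million, so u = 6.69/179.89 = 3.72%.
After the change, unemployed and labor force both fall by 0.73 → E = 173.20, U = 5.96, labor force = 179.16 million.
New unemployment rate = 5.96 / 179.16 = 3.33%.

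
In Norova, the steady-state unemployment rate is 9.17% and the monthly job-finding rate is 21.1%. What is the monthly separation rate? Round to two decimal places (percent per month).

Separation rate ≈ 2.13% per month.

From u* = s/(s+f): s = u·f/(1−u).
s = 0.0917 × 21.1 / (1 − 0.0917) = 1.9349 / 0.9083 ≈ 2.13% per month.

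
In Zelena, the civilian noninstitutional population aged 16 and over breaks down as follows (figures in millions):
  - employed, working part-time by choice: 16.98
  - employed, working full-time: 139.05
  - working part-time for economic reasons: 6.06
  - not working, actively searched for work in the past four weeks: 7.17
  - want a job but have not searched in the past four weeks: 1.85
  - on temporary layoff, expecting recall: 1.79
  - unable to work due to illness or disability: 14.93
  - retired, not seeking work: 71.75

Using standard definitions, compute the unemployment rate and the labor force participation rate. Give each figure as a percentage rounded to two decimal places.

Unemployment rate ≈ 5.24%; labor force participation rate ≈ 65.89%.

Employed = 16.98 + 139.05 + 6.06 = 162.09 million (anyone who worked, including part-time for economic reasons, counts as employed).
Unemployed = 7.17 + 1.79 = 8.96 million (jobless and actively searching, or on temporary layoff).
Labor force = 162.09 + 8.96 = 171.05 million.
Not in labor force = 1.85 + 14.93 + 71.75 = 88.53 million (those not working and not actively searching are outside the labor force — including those who want a job but have given up searching).
Civilian working-age population = 171.05 + 88.53 = 259.58 million.
Unemployment rate = 8.96 / 171.05 = 5.24%.
Labor force participation rate = 171.05 / 259.58 = 65.89%.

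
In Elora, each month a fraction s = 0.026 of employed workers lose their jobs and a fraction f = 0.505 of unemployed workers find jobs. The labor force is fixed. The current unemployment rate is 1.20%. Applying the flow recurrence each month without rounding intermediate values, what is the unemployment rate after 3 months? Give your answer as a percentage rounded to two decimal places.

Unemployment rate after three months ≈ 4.52%.

With a fixed labor force, u_{t+1} = u_t + s·(1−u_t) − f·u_t = u_t·(1−s−f) + s.
Here 1−s−f = 0.469 and s = 0.026.
u_1 = 0.012000 × 0.469 + 0.026 = 0.031628.
u_2 = 0.031628 × 0.469 + 0.026 = 0.040834.
u_3 = 0.040834 × 0.469 + 0.026 = 0.045151.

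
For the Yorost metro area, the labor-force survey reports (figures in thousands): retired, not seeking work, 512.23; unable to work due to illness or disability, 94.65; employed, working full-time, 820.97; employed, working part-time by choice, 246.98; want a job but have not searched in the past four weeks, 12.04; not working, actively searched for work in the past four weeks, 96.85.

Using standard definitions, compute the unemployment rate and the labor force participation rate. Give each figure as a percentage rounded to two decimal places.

Unemployment rate ≈ 8.31%; labor force participation rate ≈ 65.30%.

Employed = 820.97 + 246.98 = 1,067.95 thousand.
Unemployed = 96.85 thousand.
Labor force = 1,067.95 + 96.85 = 1,164.80 thousand.
Not in labor force = 512.23 + 94.65 + 12.04 = 618.92 thousand (those not working and not actively searching are outside the labor force — including those who want a job but have given up searching).
Civilian working-age population = 1,164.80 + 618.92 = 1,783.72 thousand.
Unemployment rate = 96.85 / 1,164.80 = 8.31%.
Labor force participation rate = 1,164.80 / 1,783.72 = 65.30%.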